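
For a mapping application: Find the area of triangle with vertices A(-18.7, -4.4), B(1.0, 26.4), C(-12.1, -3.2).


Area = |x_A(y_B-y_C) + x_B(y_C-y_A) + x_C(y_A-y_B)|/2
= |(-553.52) + 1.2 + 372.68|/2
= 179.64/2 = 89.82

89.82


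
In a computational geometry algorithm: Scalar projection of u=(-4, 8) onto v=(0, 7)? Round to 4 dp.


u.v = 56, |v| = sqrt(49) = 7
Scalar projection = u.v / |v| = 56 / sqrt(49) = 8

8


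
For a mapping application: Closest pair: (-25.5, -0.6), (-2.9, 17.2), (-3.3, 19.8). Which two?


d(P0,P1) = 28.768, d(P0,P2) = 30.1496, d(P1,P2) = 2.6306
Closest: P1 and P2

Closest pair: (-2.9, 17.2) and (-3.3, 19.8), distance = 2.6306


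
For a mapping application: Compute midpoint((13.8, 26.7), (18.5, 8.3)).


M = ((13.8+18.5)/2, (26.7+8.3)/2)
= (16.15, 17.5)

(16.15, 17.5)


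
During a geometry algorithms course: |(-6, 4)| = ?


|u| = sqrt((-6)^2 + 4^2) = sqrt(52) = 7.2111

7.2111


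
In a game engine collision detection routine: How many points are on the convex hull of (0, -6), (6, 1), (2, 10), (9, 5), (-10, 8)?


Convex hull vertices (CCW): (-10, 8), (0, -6), (6, 1), (9, 5), (2, 10)
Count = 5

5


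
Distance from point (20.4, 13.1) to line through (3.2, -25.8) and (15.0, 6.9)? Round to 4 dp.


|cross product| = 103.42
|line direction| = sqrt(1208.53) = 34.7639
Distance = 103.42/sqrt(1208.53) = 2.9749

2.9749


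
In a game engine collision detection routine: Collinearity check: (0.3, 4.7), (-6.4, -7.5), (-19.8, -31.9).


Cross product: ((-6.4)-0.3)*((-31.9)-4.7) - ((-7.5)-4.7)*((-19.8)-0.3)
= 0

Yes, collinear


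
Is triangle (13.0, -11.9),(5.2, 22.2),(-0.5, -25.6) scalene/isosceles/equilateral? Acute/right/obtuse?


Side lengths squared: AB^2=1223.65, BC^2=2317.33, CA^2=369.94
Sorted: [369.94, 1223.65, 2317.33]
By sides: Scalene, By angles: Obtuse

Scalene, Obtuse


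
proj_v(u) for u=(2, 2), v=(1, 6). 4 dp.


u.v = 14, |v| = sqrt(37) = 6.0828
Scalar projection = u.v / |v| = 14 / sqrt(37) = 2.3016

2.3016


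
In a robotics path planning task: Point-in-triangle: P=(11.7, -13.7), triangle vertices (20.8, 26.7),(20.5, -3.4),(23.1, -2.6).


Cross products: AB x AP = -261.79, BC x BP = -19.74, CA x CP = 359.55
All same sign? no

No, outside


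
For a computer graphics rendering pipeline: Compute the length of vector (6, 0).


|u| = sqrt(6^2 + 0^2) = sqrt(36) = 6

6


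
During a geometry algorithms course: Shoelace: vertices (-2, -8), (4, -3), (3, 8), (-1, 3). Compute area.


Shoelace sum: ((-2)*(-3) - 4*(-8)) + (4*8 - 3*(-3)) + (3*3 - (-1)*8) + ((-1)*(-8) - (-2)*3)
= 110
Area = |110|/2 = 55

55


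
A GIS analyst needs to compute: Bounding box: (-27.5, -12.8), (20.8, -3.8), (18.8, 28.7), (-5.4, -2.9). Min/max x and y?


x range: [-27.5, 20.8]
y range: [-12.8, 28.7]
Bounding box: (-27.5,-12.8) to (20.8,28.7)

(-27.5,-12.8) to (20.8,28.7)


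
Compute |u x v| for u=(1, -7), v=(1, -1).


|u x v| = |1*(-1) - (-7)*1|
= |(-1) - (-7)| = 6

6


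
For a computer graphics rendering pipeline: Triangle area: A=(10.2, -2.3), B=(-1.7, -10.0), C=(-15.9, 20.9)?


Area = |x_A(y_B-y_C) + x_B(y_C-y_A) + x_C(y_A-y_B)|/2
= |(-315.18) + (-39.44) + (-122.43)|/2
= 477.05/2 = 238.525

238.525


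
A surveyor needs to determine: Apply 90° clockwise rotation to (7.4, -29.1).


90° CW: (x,y) -> (y, -x)
(7.4,-29.1) -> (-29.1, -7.4)

(-29.1, -7.4)


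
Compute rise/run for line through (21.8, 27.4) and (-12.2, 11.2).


slope = (y2-y1)/(x2-x1) = (11.2-27.4)/((-12.2)-21.8) = (-16.2)/(-34) = 0.4765

0.4765


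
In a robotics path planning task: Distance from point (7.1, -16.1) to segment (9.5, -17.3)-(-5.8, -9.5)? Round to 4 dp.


Project P onto AB: t = 0.1562 (clamped to [0,1])
Closest point on segment: (7.1095, -16.0813)
Distance: 0.021

0.021


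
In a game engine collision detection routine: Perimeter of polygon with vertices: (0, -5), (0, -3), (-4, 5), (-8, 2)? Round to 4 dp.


Sides: (0, -5)->(0, -3): sqrt(4) = 2, (0, -3)->(-4, 5): sqrt(80) = 8.944272, (-4, 5)->(-8, 2): sqrt(25) = 5, (-8, 2)->(0, -5): sqrt(113) = 10.630146
Sum = 26.574418
Perimeter = 26.5744

26.5744


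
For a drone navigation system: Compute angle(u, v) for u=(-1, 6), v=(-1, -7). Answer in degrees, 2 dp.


u.v = -41, |u| = sqrt(37) = 6.0828, |v| = sqrt(50) = 7.0711
cos(theta) = u.v/(|u||v|) = -41/sqrt(1850) = -0.953231
theta = acos(-0.953231) = 162.41 degrees

162.41 degrees


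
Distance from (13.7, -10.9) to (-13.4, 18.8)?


dx=-27.1, dy=29.7
d^2 = (-27.1)^2 + 29.7^2 = 1616.5
d = sqrt(1616.5) = 40.2057

40.2057


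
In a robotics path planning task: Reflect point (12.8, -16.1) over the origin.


Reflection over origin: (x,y) -> (-x,-y)
(12.8, -16.1) -> (-12.8, 16.1)

(-12.8, 16.1)


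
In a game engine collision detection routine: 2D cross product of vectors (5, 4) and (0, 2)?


u x v = u_x*v_y - u_y*v_x = 5*2 - 4*0
= 10 - 0 = 10

10


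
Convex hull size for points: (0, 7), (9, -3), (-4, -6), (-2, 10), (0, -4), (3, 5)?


Convex hull vertices (CCW): (-4, -6), (9, -3), (3, 5), (-2, 10)
Count = 4

4


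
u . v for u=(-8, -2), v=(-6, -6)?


u . v = u_x*v_x + u_y*v_y = (-8)*(-6) + (-2)*(-6)
= 48 + 12 = 60

60


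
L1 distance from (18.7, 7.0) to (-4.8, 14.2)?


|18.7-(-4.8)| + |7-14.2| = 23.5 + 7.2 = 30.7

30.7


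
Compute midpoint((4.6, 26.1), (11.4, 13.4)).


M = ((4.6+11.4)/2, (26.1+13.4)/2)
= (8, 19.75)

(8, 19.75)


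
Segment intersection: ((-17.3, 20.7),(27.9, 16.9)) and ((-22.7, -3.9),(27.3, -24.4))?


Cross products: d1=1340.7, d2=2077.3, d3=-1132.44, d4=-1869.04
d1*d2 < 0 and d3*d4 < 0? no

No, they don't intersect


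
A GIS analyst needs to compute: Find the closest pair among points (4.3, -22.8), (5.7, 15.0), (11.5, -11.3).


d(P0,P1) = 37.8259, d(P0,P2) = 13.568, d(P1,P2) = 26.932
Closest: P0 and P2

Closest pair: (4.3, -22.8) and (11.5, -11.3), distance = 13.568


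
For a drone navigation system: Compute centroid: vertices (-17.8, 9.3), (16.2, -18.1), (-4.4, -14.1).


Centroid = ((x_A+x_B+x_C)/3, (y_A+y_B+y_C)/3)
= (((-17.8)+16.2+(-4.4))/3, (9.3+(-18.1)+(-14.1))/3)
= (-2, -7.6333)

(-2, -7.6333)


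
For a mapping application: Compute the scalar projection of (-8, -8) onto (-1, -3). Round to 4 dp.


u.v = 32, |v| = sqrt(10) = 3.1623
Scalar projection = u.v / |v| = 32 / sqrt(10) = 10.1193

10.1193


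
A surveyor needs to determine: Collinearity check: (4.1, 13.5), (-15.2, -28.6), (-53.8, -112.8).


Cross product: ((-15.2)-4.1)*((-112.8)-13.5) - ((-28.6)-13.5)*((-53.8)-4.1)
= 0

Yes, collinear


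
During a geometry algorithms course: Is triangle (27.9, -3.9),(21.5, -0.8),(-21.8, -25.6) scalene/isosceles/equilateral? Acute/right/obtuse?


Side lengths squared: AB^2=50.57, BC^2=2489.93, CA^2=2940.98
Sorted: [50.57, 2489.93, 2940.98]
By sides: Scalene, By angles: Obtuse

Scalene, Obtuse


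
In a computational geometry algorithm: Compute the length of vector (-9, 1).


|u| = sqrt((-9)^2 + 1^2) = sqrt(82) = 9.0554

9.0554


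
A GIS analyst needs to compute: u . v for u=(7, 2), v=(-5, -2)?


u . v = u_x*v_x + u_y*v_y = 7*(-5) + 2*(-2)
= (-35) + (-4) = -39

-39


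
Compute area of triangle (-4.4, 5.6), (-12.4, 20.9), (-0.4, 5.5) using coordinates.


Area = |x_A(y_B-y_C) + x_B(y_C-y_A) + x_C(y_A-y_B)|/2
= |(-67.76) + 1.24 + 6.12|/2
= 60.4/2 = 30.2

30.2


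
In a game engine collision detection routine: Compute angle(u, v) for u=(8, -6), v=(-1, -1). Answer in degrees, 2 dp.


u.v = -2, |u| = sqrt(100) = 10, |v| = sqrt(2) = 1.4142
cos(theta) = u.v/(|u||v|) = -2/sqrt(200) = -0.141421
theta = acos(-0.141421) = 98.13 degrees

98.13 degrees


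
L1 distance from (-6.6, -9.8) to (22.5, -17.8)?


|(-6.6)-22.5| + |(-9.8)-(-17.8)| = 29.1 + 8 = 37.1

37.1


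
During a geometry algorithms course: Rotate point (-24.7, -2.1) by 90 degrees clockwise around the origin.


90° CW: (x,y) -> (y, -x)
(-24.7,-2.1) -> (-2.1, 24.7)

(-2.1, 24.7)


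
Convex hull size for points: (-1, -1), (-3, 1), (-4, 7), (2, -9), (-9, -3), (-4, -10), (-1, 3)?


Convex hull vertices (CCW): (-9, -3), (-4, -10), (2, -9), (-1, 3), (-4, 7)
Count = 5

5


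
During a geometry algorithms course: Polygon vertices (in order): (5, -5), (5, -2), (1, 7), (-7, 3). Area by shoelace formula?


Shoelace sum: (5*(-2) - 5*(-5)) + (5*7 - 1*(-2)) + (1*3 - (-7)*7) + ((-7)*(-5) - 5*3)
= 124
Area = |124|/2 = 62

62


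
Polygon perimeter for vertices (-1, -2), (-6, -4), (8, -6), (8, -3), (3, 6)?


Sides: (-1, -2)->(-6, -4): sqrt(29) = 5.385165, (-6, -4)->(8, -6): sqrt(200) = 14.142136, (8, -6)->(8, -3): sqrt(9) = 3, (8, -3)->(3, 6): sqrt(106) = 10.29563, (3, 6)->(-1, -2): sqrt(80) = 8.944272
Sum = 41.767203
Perimeter = 41.7672

41.7672


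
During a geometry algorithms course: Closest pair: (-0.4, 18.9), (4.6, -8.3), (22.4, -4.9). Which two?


d(P0,P1) = 27.6557, d(P0,P2) = 32.9588, d(P1,P2) = 18.1218
Closest: P1 and P2

Closest pair: (4.6, -8.3) and (22.4, -4.9), distance = 18.1218


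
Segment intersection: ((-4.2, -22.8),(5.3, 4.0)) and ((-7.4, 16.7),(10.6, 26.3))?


Cross products: d1=-741.72, d2=-350.52, d3=461.01, d4=69.81
d1*d2 < 0 and d3*d4 < 0? no

No, they don't intersect


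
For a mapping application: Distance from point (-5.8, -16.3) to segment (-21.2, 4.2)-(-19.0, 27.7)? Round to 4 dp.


Project P onto AB: t = 0 (clamped to [0,1])
Closest point on segment: (-21.2, 4.2)
Distance: 25.64

25.64


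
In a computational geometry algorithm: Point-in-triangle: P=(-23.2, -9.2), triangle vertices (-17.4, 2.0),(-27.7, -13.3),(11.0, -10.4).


Cross products: AB x AP = 26.62, BC x BP = 145.62, CA x CP = 390
All same sign? yes

Yes, inside


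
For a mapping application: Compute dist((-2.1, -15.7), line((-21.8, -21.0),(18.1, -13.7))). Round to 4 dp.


|cross product| = 67.66
|line direction| = sqrt(1645.3) = 40.5623
Distance = 67.66/sqrt(1645.3) = 1.6681

1.6681


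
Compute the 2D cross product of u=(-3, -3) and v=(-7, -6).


u x v = u_x*v_y - u_y*v_x = (-3)*(-6) - (-3)*(-7)
= 18 - 21 = -3

-3


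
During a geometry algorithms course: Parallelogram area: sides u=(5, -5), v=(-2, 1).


|u x v| = |5*1 - (-5)*(-2)|
= |5 - 10| = 5

5


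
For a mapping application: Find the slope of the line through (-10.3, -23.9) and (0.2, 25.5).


slope = (y2-y1)/(x2-x1) = (25.5-(-23.9))/(0.2-(-10.3)) = 49.4/10.5 = 4.7048

4.7048


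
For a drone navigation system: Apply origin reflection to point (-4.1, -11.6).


Reflection over origin: (x,y) -> (-x,-y)
(-4.1, -11.6) -> (4.1, 11.6)

(4.1, 11.6)


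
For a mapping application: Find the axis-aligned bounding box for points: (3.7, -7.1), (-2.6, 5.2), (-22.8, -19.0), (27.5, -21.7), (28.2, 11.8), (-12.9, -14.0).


x range: [-22.8, 28.2]
y range: [-21.7, 11.8]
Bounding box: (-22.8,-21.7) to (28.2,11.8)

(-22.8,-21.7) to (28.2,11.8)


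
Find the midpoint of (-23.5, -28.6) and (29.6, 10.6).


M = (((-23.5)+29.6)/2, ((-28.6)+10.6)/2)
= (3.05, -9)

(3.05, -9)


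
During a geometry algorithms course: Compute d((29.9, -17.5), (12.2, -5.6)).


dx=-17.7, dy=11.9
d^2 = (-17.7)^2 + 11.9^2 = 454.9
d = sqrt(454.9) = 21.3284

21.3284


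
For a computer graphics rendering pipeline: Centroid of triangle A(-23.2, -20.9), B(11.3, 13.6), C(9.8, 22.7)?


Centroid = ((x_A+x_B+x_C)/3, (y_A+y_B+y_C)/3)
= (((-23.2)+11.3+9.8)/3, ((-20.9)+13.6+22.7)/3)
= (-0.7, 5.1333)

(-0.7, 5.1333)


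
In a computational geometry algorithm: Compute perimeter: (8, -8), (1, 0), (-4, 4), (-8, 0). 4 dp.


Sides: (8, -8)->(1, 0): sqrt(113) = 10.630146, (1, 0)->(-4, 4): sqrt(41) = 6.403124, (-4, 4)->(-8, 0): sqrt(32) = 5.656854, (-8, 0)->(8, -8): sqrt(320) = 17.888544
Sum = 40.578668
Perimeter = 40.5787

40.5787


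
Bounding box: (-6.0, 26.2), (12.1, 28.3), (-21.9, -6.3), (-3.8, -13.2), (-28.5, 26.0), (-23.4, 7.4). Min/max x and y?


x range: [-28.5, 12.1]
y range: [-13.2, 28.3]
Bounding box: (-28.5,-13.2) to (12.1,28.3)

(-28.5,-13.2) to (12.1,28.3)


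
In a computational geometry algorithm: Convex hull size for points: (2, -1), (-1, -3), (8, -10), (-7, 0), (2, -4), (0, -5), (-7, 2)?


Convex hull vertices (CCW): (-7, 0), (0, -5), (8, -10), (2, -1), (-7, 2)
Count = 5

5


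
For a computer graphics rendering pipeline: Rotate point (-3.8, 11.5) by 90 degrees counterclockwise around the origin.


90° CCW: (x,y) -> (-y, x)
(-3.8,11.5) -> (-11.5, -3.8)

(-11.5, -3.8)


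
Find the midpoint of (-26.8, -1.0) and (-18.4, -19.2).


M = (((-26.8)+(-18.4))/2, ((-1)+(-19.2))/2)
= (-22.6, -10.1)

(-22.6, -10.1)


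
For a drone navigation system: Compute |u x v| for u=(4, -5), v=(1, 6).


|u x v| = |4*6 - (-5)*1|
= |24 - (-5)| = 29

29


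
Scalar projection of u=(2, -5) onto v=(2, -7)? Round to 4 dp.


u.v = 39, |v| = sqrt(53) = 7.2801
Scalar projection = u.v / |v| = 39 / sqrt(53) = 5.3571

5.3571


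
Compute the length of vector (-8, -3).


|u| = sqrt((-8)^2 + (-3)^2) = sqrt(73) = 8.544

8.544


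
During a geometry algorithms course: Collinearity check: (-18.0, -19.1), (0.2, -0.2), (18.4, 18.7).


Cross product: (0.2-(-18))*(18.7-(-19.1)) - ((-0.2)-(-19.1))*(18.4-(-18))
= 0

Yes, collinear


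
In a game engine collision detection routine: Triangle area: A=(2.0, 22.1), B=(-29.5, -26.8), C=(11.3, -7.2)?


Area = |x_A(y_B-y_C) + x_B(y_C-y_A) + x_C(y_A-y_B)|/2
= |(-39.2) + 864.35 + 552.57|/2
= 1377.72/2 = 688.86

688.86


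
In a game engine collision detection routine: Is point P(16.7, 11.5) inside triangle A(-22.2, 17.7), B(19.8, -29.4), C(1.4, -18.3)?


Cross products: AB x AP = 1571.79, BC x BP = -718.15, CA x CP = -1254.08
All same sign? no

No, outside


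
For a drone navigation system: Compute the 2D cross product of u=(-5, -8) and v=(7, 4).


u x v = u_x*v_y - u_y*v_x = (-5)*4 - (-8)*7
= (-20) - (-56) = 36

36


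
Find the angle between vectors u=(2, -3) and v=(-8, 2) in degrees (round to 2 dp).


u.v = -22, |u| = sqrt(13) = 3.6056, |v| = sqrt(68) = 8.2462
cos(theta) = u.v/(|u||v|) = -22/sqrt(884) = -0.73994
theta = acos(-0.73994) = 137.73 degrees

137.73 degrees


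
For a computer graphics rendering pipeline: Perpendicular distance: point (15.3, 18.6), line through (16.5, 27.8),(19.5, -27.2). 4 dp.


|cross product| = 93.6
|line direction| = sqrt(3034) = 55.0818
Distance = 93.6/sqrt(3034) = 1.6993

1.6993


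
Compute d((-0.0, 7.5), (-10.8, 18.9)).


dx=-10.8, dy=11.4
d^2 = (-10.8)^2 + 11.4^2 = 246.6
d = sqrt(246.6) = 15.7035

15.7035


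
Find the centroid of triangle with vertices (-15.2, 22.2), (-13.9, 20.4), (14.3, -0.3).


Centroid = ((x_A+x_B+x_C)/3, (y_A+y_B+y_C)/3)
= (((-15.2)+(-13.9)+14.3)/3, (22.2+20.4+(-0.3))/3)
= (-4.9333, 14.1)

(-4.9333, 14.1)


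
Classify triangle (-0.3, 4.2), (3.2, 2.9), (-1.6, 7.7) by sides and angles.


Side lengths squared: AB^2=13.94, BC^2=46.08, CA^2=13.94
Sorted: [13.94, 13.94, 46.08]
By sides: Isosceles, By angles: Obtuse

Isosceles, Obtuse


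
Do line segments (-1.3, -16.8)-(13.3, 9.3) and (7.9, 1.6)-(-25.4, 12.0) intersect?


Cross products: d1=708.4, d2=-312.57, d3=28.52, d4=1049.49
d1*d2 < 0 and d3*d4 < 0? no

No, they don't intersect


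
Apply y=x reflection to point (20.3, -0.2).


Reflection over y=x: (x,y) -> (y,x)
(20.3, -0.2) -> (-0.2, 20.3)

(-0.2, 20.3)


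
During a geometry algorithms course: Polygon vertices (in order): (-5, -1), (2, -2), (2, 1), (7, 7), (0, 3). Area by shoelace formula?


Shoelace sum: ((-5)*(-2) - 2*(-1)) + (2*1 - 2*(-2)) + (2*7 - 7*1) + (7*3 - 0*7) + (0*(-1) - (-5)*3)
= 61
Area = |61|/2 = 30.5

30.5


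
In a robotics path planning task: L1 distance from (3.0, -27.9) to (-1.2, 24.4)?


|3-(-1.2)| + |(-27.9)-24.4| = 4.2 + 52.3 = 56.5

56.5


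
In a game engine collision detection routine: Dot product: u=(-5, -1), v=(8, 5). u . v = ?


u . v = u_x*v_x + u_y*v_y = (-5)*8 + (-1)*5
= (-40) + (-5) = -45

-45


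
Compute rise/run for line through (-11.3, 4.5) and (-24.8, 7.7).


slope = (y2-y1)/(x2-x1) = (7.7-4.5)/((-24.8)-(-11.3)) = 3.2/(-13.5) = -0.237

-0.237


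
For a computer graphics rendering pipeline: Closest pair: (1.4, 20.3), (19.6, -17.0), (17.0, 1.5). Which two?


d(P0,P1) = 41.5034, d(P0,P2) = 24.4295, d(P1,P2) = 18.6818
Closest: P1 and P2

Closest pair: (19.6, -17.0) and (17.0, 1.5), distance = 18.6818


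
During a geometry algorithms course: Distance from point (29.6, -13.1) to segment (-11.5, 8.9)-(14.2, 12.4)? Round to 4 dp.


Project P onto AB: t = 1 (clamped to [0,1])
Closest point on segment: (14.2, 12.4)
Distance: 29.7894

29.7894


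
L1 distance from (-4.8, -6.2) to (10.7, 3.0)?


|(-4.8)-10.7| + |(-6.2)-3| = 15.5 + 9.2 = 24.7

24.7


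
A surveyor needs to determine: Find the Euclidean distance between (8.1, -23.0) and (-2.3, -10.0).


dx=-10.4, dy=13
d^2 = (-10.4)^2 + 13^2 = 277.16
d = sqrt(277.16) = 16.6481

16.6481


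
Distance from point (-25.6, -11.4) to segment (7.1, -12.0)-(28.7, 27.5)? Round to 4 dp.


Project P onto AB: t = 0 (clamped to [0,1])
Closest point on segment: (7.1, -12)
Distance: 32.7055

32.7055


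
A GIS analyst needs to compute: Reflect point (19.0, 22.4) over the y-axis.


Reflection over y-axis: (x,y) -> (-x,y)
(19, 22.4) -> (-19, 22.4)

(-19, 22.4)


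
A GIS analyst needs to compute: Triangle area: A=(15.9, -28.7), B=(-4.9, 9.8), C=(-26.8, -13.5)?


Area = |x_A(y_B-y_C) + x_B(y_C-y_A) + x_C(y_A-y_B)|/2
= |370.47 + (-74.48) + 1031.8|/2
= 1327.79/2 = 663.895

663.895


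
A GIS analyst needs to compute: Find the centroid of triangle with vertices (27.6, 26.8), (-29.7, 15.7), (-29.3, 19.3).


Centroid = ((x_A+x_B+x_C)/3, (y_A+y_B+y_C)/3)
= ((27.6+(-29.7)+(-29.3))/3, (26.8+15.7+19.3)/3)
= (-10.4667, 20.6)

(-10.4667, 20.6)


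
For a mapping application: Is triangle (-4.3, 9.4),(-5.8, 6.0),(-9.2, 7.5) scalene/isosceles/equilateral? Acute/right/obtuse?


Side lengths squared: AB^2=13.81, BC^2=13.81, CA^2=27.62
Sorted: [13.81, 13.81, 27.62]
By sides: Isosceles, By angles: Right

Isosceles, Right


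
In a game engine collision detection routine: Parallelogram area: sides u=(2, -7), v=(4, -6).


|u x v| = |2*(-6) - (-7)*4|
= |(-12) - (-28)| = 16

16


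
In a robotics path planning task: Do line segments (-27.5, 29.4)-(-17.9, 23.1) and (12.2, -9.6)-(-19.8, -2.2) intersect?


Cross products: d1=-954.22, d2=-823.66, d3=-124.29, d4=-254.85
d1*d2 < 0 and d3*d4 < 0? no

No, they don't intersect


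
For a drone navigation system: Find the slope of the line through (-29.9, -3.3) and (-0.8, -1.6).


slope = (y2-y1)/(x2-x1) = ((-1.6)-(-3.3))/((-0.8)-(-29.9)) = 1.7/29.1 = 0.0584

0.0584


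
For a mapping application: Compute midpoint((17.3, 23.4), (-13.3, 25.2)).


M = ((17.3+(-13.3))/2, (23.4+25.2)/2)
= (2, 24.3)

(2, 24.3)


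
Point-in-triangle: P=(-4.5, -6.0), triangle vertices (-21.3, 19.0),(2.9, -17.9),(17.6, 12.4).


Cross products: AB x AP = 14.92, BC x BP = 399.15, CA x CP = 861.62
All same sign? yes

Yes, inside


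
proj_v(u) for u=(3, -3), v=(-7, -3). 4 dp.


u.v = -12, |v| = sqrt(58) = 7.6158
Scalar projection = u.v / |v| = -12 / sqrt(58) = -1.5757

-1.5757


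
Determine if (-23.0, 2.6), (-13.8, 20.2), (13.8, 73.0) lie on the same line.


Cross product: ((-13.8)-(-23))*(73-2.6) - (20.2-2.6)*(13.8-(-23))
= 0

Yes, collinear


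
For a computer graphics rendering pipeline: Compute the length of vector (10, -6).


|u| = sqrt(10^2 + (-6)^2) = sqrt(136) = 11.6619

11.6619


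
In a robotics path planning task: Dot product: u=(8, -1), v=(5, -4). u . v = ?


u . v = u_x*v_x + u_y*v_y = 8*5 + (-1)*(-4)
= 40 + 4 = 44

44


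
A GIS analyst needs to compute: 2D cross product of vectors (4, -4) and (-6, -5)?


u x v = u_x*v_y - u_y*v_x = 4*(-5) - (-4)*(-6)
= (-20) - 24 = -44

-44


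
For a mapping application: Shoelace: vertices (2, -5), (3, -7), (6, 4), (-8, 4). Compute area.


Shoelace sum: (2*(-7) - 3*(-5)) + (3*4 - 6*(-7)) + (6*4 - (-8)*4) + ((-8)*(-5) - 2*4)
= 143
Area = |143|/2 = 71.5

71.5


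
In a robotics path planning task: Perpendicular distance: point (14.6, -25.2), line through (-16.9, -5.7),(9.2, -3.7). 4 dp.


|cross product| = 571.95
|line direction| = sqrt(685.21) = 26.1765
Distance = 571.95/sqrt(685.21) = 21.8497

21.8497


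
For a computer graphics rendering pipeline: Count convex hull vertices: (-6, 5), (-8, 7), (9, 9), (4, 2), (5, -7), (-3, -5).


Convex hull vertices (CCW): (-8, 7), (-3, -5), (5, -7), (9, 9)
Count = 4

4


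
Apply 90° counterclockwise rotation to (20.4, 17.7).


90° CCW: (x,y) -> (-y, x)
(20.4,17.7) -> (-17.7, 20.4)

(-17.7, 20.4)


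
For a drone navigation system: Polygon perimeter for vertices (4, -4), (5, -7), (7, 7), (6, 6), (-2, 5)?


Sides: (4, -4)->(5, -7): sqrt(10) = 3.162278, (5, -7)->(7, 7): sqrt(200) = 14.142136, (7, 7)->(6, 6): sqrt(2) = 1.414214, (6, 6)->(-2, 5): sqrt(65) = 8.062258, (-2, 5)->(4, -4): sqrt(117) = 10.816654
Sum = 37.59754
Perimeter = 37.5975

37.5975


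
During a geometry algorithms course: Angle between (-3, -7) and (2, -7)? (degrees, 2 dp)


u.v = 43, |u| = sqrt(58) = 7.6158, |v| = sqrt(53) = 7.2801
cos(theta) = u.v/(|u||v|) = 43/sqrt(3074) = 0.775562
theta = acos(0.775562) = 39.14 degrees

39.14 degrees


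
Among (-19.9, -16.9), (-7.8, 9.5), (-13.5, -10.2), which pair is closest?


d(P0,P1) = 29.0408, d(P0,P2) = 9.2655, d(P1,P2) = 20.508
Closest: P0 and P2

Closest pair: (-19.9, -16.9) and (-13.5, -10.2), distance = 9.2655


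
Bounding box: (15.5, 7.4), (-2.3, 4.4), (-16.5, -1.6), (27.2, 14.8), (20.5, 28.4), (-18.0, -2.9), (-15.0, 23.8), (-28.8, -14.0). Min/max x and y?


x range: [-28.8, 27.2]
y range: [-14, 28.4]
Bounding box: (-28.8,-14) to (27.2,28.4)

(-28.8,-14) to (27.2,28.4)


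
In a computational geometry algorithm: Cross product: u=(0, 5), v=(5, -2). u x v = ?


u x v = u_x*v_y - u_y*v_x = 0*(-2) - 5*5
= 0 - 25 = -25

-25


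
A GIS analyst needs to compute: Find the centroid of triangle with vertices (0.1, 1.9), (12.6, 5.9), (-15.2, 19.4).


Centroid = ((x_A+x_B+x_C)/3, (y_A+y_B+y_C)/3)
= ((0.1+12.6+(-15.2))/3, (1.9+5.9+19.4)/3)
= (-0.8333, 9.0667)

(-0.8333, 9.0667)


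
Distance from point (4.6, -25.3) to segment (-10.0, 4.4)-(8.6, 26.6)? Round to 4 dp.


Project P onto AB: t = 0 (clamped to [0,1])
Closest point on segment: (-10, 4.4)
Distance: 33.0946

33.0946


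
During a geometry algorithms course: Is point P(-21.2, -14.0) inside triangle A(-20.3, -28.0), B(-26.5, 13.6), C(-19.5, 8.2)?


Cross products: AB x AP = -49.36, BC x BP = -164.58, CA x CP = -43.78
All same sign? yes

Yes, inside


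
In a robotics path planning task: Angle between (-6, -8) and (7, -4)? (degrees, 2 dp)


u.v = -10, |u| = sqrt(100) = 10, |v| = sqrt(65) = 8.0623
cos(theta) = u.v/(|u||v|) = -10/sqrt(6500) = -0.124035
theta = acos(-0.124035) = 97.13 degrees

97.13 degrees


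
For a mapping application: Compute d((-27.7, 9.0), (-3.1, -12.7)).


dx=24.6, dy=-21.7
d^2 = 24.6^2 + (-21.7)^2 = 1076.05
d = sqrt(1076.05) = 32.8032

32.8032


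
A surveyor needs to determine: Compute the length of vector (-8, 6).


|u| = sqrt((-8)^2 + 6^2) = sqrt(100) = 10

10


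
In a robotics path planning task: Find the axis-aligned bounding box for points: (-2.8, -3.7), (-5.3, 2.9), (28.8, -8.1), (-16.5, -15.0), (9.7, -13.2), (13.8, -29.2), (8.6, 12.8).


x range: [-16.5, 28.8]
y range: [-29.2, 12.8]
Bounding box: (-16.5,-29.2) to (28.8,12.8)

(-16.5,-29.2) to (28.8,12.8)


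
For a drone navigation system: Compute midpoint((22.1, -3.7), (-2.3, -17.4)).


M = ((22.1+(-2.3))/2, ((-3.7)+(-17.4))/2)
= (9.9, -10.55)

(9.9, -10.55)


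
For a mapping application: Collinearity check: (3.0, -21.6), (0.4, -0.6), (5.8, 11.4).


Cross product: (0.4-3)*(11.4-(-21.6)) - ((-0.6)-(-21.6))*(5.8-3)
= -144.6

No, not collinear


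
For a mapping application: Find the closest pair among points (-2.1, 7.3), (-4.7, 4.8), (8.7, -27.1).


d(P0,P1) = 3.6069, d(P0,P2) = 36.0555, d(P1,P2) = 34.6001
Closest: P0 and P1

Closest pair: (-2.1, 7.3) and (-4.7, 4.8), distance = 3.6069


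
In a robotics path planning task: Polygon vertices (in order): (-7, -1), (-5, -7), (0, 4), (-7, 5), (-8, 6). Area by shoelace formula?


Shoelace sum: ((-7)*(-7) - (-5)*(-1)) + ((-5)*4 - 0*(-7)) + (0*5 - (-7)*4) + ((-7)*6 - (-8)*5) + ((-8)*(-1) - (-7)*6)
= 100
Area = |100|/2 = 50

50


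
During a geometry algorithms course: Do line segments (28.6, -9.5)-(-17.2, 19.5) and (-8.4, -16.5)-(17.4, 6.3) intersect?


Cross products: d1=-663, d2=1129.44, d3=1393.6, d4=-398.84
d1*d2 < 0 and d3*d4 < 0? yes

Yes, they intersect


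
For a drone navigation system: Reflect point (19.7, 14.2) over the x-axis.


Reflection over x-axis: (x,y) -> (x,-y)
(19.7, 14.2) -> (19.7, -14.2)

(19.7, -14.2)


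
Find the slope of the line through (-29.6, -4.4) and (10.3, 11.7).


slope = (y2-y1)/(x2-x1) = (11.7-(-4.4))/(10.3-(-29.6)) = 16.1/39.9 = 0.4035

0.4035


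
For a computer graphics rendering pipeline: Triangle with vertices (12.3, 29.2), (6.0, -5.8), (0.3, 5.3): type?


Side lengths squared: AB^2=1264.69, BC^2=155.7, CA^2=715.21
Sorted: [155.7, 715.21, 1264.69]
By sides: Scalene, By angles: Obtuse

Scalene, Obtuse


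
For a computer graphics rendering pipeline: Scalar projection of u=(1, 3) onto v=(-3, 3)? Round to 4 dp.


u.v = 6, |v| = sqrt(18) = 4.2426
Scalar projection = u.v / |v| = 6 / sqrt(18) = 1.4142

1.4142


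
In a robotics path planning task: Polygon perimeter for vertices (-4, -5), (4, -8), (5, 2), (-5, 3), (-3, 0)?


Sides: (-4, -5)->(4, -8): sqrt(73) = 8.544004, (4, -8)->(5, 2): sqrt(101) = 10.049876, (5, 2)->(-5, 3): sqrt(101) = 10.049876, (-5, 3)->(-3, 0): sqrt(13) = 3.605551, (-3, 0)->(-4, -5): sqrt(26) = 5.09902
Sum = 37.348327
Perimeter = 37.3483

37.3483


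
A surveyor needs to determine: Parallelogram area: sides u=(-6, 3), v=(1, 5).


|u x v| = |(-6)*5 - 3*1|
= |(-30) - 3| = 33

33


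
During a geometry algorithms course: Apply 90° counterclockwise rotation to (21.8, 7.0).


90° CCW: (x,y) -> (-y, x)
(21.8,7) -> (-7, 21.8)

(-7, 21.8)


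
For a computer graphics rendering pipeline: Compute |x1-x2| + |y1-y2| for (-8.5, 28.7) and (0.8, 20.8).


|(-8.5)-0.8| + |28.7-20.8| = 9.3 + 7.9 = 17.2

17.2


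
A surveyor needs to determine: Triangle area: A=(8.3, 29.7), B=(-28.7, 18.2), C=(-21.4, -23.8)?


Area = |x_A(y_B-y_C) + x_B(y_C-y_A) + x_C(y_A-y_B)|/2
= |348.6 + 1535.45 + (-246.1)|/2
= 1637.95/2 = 818.975

818.975


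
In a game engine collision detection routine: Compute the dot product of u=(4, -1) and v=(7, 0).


u . v = u_x*v_x + u_y*v_y = 4*7 + (-1)*0
= 28 + 0 = 28

28


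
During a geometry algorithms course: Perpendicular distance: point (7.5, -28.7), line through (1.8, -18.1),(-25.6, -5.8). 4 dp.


|cross product| = 220.33
|line direction| = sqrt(902.05) = 30.0341
Distance = 220.33/sqrt(902.05) = 7.336

7.336


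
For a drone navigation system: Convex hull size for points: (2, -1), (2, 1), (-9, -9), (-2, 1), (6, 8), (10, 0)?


Convex hull vertices (CCW): (-9, -9), (10, 0), (6, 8), (-2, 1)
Count = 4

4


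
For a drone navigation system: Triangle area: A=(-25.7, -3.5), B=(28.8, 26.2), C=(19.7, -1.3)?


Area = |x_A(y_B-y_C) + x_B(y_C-y_A) + x_C(y_A-y_B)|/2
= |(-706.75) + 63.36 + (-585.09)|/2
= 1228.48/2 = 614.24

614.24


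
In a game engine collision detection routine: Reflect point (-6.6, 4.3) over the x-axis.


Reflection over x-axis: (x,y) -> (x,-y)
(-6.6, 4.3) -> (-6.6, -4.3)

(-6.6, -4.3)


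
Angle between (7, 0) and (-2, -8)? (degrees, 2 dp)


u.v = -14, |u| = sqrt(49) = 7, |v| = sqrt(68) = 8.2462
cos(theta) = u.v/(|u||v|) = -14/sqrt(3332) = -0.242536
theta = acos(-0.242536) = 104.04 degrees

104.04 degrees


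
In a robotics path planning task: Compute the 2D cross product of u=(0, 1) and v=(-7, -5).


u x v = u_x*v_y - u_y*v_x = 0*(-5) - 1*(-7)
= 0 - (-7) = 7

7


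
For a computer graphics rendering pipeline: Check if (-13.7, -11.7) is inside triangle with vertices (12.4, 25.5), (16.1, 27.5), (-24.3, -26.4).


Cross products: AB x AP = -85.44, BC x BP = -22.54, CA x CP = -10.65
All same sign? yes

Yes, inside


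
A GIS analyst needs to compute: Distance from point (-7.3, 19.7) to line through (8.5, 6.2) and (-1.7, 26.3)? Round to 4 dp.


|cross product| = 179.88
|line direction| = sqrt(508.05) = 22.54
Distance = 179.88/sqrt(508.05) = 7.9805

7.9805


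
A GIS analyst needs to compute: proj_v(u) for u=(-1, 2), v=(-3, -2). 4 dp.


u.v = -1, |v| = sqrt(13) = 3.6056
Scalar projection = u.v / |v| = -1 / sqrt(13) = -0.2774

-0.2774


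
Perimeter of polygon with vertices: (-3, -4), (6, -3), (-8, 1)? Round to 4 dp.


Sides: (-3, -4)->(6, -3): sqrt(82) = 9.055385, (6, -3)->(-8, 1): sqrt(212) = 14.56022, (-8, 1)->(-3, -4): sqrt(50) = 7.071068
Sum = 30.686673
Perimeter = 30.6867

30.6867


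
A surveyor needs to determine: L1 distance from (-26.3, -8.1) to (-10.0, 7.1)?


|(-26.3)-(-10)| + |(-8.1)-7.1| = 16.3 + 15.2 = 31.5

31.5


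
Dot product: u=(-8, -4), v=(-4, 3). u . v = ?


u . v = u_x*v_x + u_y*v_y = (-8)*(-4) + (-4)*3
= 32 + (-12) = 20

20


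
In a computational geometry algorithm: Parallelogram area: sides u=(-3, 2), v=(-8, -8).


|u x v| = |(-3)*(-8) - 2*(-8)|
= |24 - (-16)| = 40

40


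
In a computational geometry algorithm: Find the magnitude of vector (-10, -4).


|u| = sqrt((-10)^2 + (-4)^2) = sqrt(116) = 10.7703

10.7703


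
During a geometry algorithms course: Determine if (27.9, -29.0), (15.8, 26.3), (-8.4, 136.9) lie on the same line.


Cross product: (15.8-27.9)*(136.9-(-29)) - (26.3-(-29))*((-8.4)-27.9)
= 0

Yes, collinear


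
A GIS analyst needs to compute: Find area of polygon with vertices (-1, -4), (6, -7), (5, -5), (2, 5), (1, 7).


Shoelace sum: ((-1)*(-7) - 6*(-4)) + (6*(-5) - 5*(-7)) + (5*5 - 2*(-5)) + (2*7 - 1*5) + (1*(-4) - (-1)*7)
= 83
Area = |83|/2 = 41.5

41.5


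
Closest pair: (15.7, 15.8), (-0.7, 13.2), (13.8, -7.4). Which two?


d(P0,P1) = 16.6048, d(P0,P2) = 23.2777, d(P1,P2) = 25.1915
Closest: P0 and P1

Closest pair: (15.7, 15.8) and (-0.7, 13.2), distance = 16.6048


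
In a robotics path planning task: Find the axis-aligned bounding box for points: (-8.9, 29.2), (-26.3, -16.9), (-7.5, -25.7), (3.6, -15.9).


x range: [-26.3, 3.6]
y range: [-25.7, 29.2]
Bounding box: (-26.3,-25.7) to (3.6,29.2)

(-26.3,-25.7) to (3.6,29.2)


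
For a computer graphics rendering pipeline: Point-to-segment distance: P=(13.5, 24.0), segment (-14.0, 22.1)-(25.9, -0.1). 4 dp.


Project P onto AB: t = 0.5061 (clamped to [0,1])
Closest point on segment: (6.192, 10.8654)
Distance: 15.0308

15.0308


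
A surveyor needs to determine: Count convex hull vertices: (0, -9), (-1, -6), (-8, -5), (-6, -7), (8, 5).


Convex hull vertices (CCW): (-8, -5), (-6, -7), (0, -9), (8, 5)
Count = 4

4


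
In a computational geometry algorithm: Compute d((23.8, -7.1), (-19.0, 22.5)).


dx=-42.8, dy=29.6
d^2 = (-42.8)^2 + 29.6^2 = 2708
d = sqrt(2708) = 52.0384

52.0384


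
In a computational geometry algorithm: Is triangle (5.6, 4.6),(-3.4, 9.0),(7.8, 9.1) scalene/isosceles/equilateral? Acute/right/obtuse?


Side lengths squared: AB^2=100.36, BC^2=125.45, CA^2=25.09
Sorted: [25.09, 100.36, 125.45]
By sides: Scalene, By angles: Right

Scalene, Right


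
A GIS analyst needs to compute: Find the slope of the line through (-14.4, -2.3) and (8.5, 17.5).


slope = (y2-y1)/(x2-x1) = (17.5-(-2.3))/(8.5-(-14.4)) = 19.8/22.9 = 0.8646

0.8646


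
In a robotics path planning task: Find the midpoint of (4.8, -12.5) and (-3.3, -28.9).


M = ((4.8+(-3.3))/2, ((-12.5)+(-28.9))/2)
= (0.75, -20.7)

(0.75, -20.7)


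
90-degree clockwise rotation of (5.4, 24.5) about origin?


90° CW: (x,y) -> (y, -x)
(5.4,24.5) -> (24.5, -5.4)

(24.5, -5.4)


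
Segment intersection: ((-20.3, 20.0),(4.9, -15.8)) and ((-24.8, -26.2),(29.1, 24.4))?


Cross products: d1=2262.48, d2=-942.26, d3=-1325.34, d4=1879.4
d1*d2 < 0 and d3*d4 < 0? yes

Yes, they intersect


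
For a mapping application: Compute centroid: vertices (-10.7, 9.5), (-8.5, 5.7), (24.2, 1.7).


Centroid = ((x_A+x_B+x_C)/3, (y_A+y_B+y_C)/3)
= (((-10.7)+(-8.5)+24.2)/3, (9.5+5.7+1.7)/3)
= (1.6667, 5.6333)

(1.6667, 5.6333)


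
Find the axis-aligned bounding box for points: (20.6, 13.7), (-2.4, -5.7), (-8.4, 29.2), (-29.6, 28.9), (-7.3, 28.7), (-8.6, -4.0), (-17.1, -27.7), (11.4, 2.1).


x range: [-29.6, 20.6]
y range: [-27.7, 29.2]
Bounding box: (-29.6,-27.7) to (20.6,29.2)

(-29.6,-27.7) to (20.6,29.2)


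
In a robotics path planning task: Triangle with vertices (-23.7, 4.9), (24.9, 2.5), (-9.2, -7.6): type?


Side lengths squared: AB^2=2367.72, BC^2=1264.82, CA^2=366.5
Sorted: [366.5, 1264.82, 2367.72]
By sides: Scalene, By angles: Obtuse

Scalene, Obtuse


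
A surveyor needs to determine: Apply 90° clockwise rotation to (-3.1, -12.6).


90° CW: (x,y) -> (y, -x)
(-3.1,-12.6) -> (-12.6, 3.1)

(-12.6, 3.1)


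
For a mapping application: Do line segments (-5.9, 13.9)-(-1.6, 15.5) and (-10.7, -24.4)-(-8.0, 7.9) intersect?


Cross products: d1=-51.63, d2=-186.2, d3=-157.01, d4=-22.44
d1*d2 < 0 and d3*d4 < 0? no

No, they don't intersect


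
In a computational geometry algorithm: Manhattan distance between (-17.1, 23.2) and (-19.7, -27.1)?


|(-17.1)-(-19.7)| + |23.2-(-27.1)| = 2.6 + 50.3 = 52.9

52.9


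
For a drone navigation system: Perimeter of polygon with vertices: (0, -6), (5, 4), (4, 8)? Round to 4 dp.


Sides: (0, -6)->(5, 4): sqrt(125) = 11.18034, (5, 4)->(4, 8): sqrt(17) = 4.123106, (4, 8)->(0, -6): sqrt(212) = 14.56022
Sum = 29.863666
Perimeter = 29.8637

29.8637


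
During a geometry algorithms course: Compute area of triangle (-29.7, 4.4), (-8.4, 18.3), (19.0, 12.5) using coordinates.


Area = |x_A(y_B-y_C) + x_B(y_C-y_A) + x_C(y_A-y_B)|/2
= |(-172.26) + (-68.04) + (-264.1)|/2
= 504.4/2 = 252.2

252.2


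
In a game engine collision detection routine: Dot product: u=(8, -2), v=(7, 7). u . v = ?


u . v = u_x*v_x + u_y*v_y = 8*7 + (-2)*7
= 56 + (-14) = 42

42


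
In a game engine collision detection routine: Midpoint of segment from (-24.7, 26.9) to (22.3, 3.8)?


M = (((-24.7)+22.3)/2, (26.9+3.8)/2)
= (-1.2, 15.35)

(-1.2, 15.35)


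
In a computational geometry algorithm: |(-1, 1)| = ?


|u| = sqrt((-1)^2 + 1^2) = sqrt(2) = 1.4142

1.4142


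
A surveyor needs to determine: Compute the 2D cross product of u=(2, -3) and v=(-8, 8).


u x v = u_x*v_y - u_y*v_x = 2*8 - (-3)*(-8)
= 16 - 24 = -8

-8


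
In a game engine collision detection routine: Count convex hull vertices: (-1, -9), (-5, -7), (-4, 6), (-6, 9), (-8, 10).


Convex hull vertices (CCW): (-8, 10), (-5, -7), (-1, -9), (-4, 6), (-6, 9)
Count = 5

5


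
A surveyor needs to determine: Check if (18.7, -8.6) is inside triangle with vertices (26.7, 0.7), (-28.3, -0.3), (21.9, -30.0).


Cross products: AB x AP = 503.5, BC x BP = 979.24, CA x CP = 200.96
All same sign? yes

Yes, inside


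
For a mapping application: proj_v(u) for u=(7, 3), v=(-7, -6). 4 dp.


u.v = -67, |v| = sqrt(85) = 9.2195
Scalar projection = u.v / |v| = -67 / sqrt(85) = -7.2672

-7.2672


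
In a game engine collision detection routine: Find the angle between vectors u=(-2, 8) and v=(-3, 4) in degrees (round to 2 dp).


u.v = 38, |u| = sqrt(68) = 8.2462, |v| = sqrt(25) = 5
cos(theta) = u.v/(|u||v|) = 38/sqrt(1700) = 0.921635
theta = acos(0.921635) = 22.83 degrees

22.83 degrees


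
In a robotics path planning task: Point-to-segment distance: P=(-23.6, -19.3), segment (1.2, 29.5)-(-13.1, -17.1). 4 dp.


Project P onto AB: t = 1 (clamped to [0,1])
Closest point on segment: (-13.1, -17.1)
Distance: 10.728

10.728


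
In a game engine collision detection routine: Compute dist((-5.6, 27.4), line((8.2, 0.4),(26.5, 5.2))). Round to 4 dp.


|cross product| = 560.34
|line direction| = sqrt(357.93) = 18.919
Distance = 560.34/sqrt(357.93) = 29.6178

29.6178


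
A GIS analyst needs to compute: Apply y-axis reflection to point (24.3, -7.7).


Reflection over y-axis: (x,y) -> (-x,y)
(24.3, -7.7) -> (-24.3, -7.7)

(-24.3, -7.7)


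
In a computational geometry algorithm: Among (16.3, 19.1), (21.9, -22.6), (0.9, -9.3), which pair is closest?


d(P0,P1) = 42.0743, d(P0,P2) = 32.3067, d(P1,P2) = 24.8574
Closest: P1 and P2

Closest pair: (21.9, -22.6) and (0.9, -9.3), distance = 24.8574


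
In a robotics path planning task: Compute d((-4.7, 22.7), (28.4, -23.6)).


dx=33.1, dy=-46.3
d^2 = 33.1^2 + (-46.3)^2 = 3239.3
d = sqrt(3239.3) = 56.9148

56.9148


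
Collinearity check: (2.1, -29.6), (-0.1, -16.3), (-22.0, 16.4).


Cross product: ((-0.1)-2.1)*(16.4-(-29.6)) - ((-16.3)-(-29.6))*((-22)-2.1)
= 219.33

No, not collinear


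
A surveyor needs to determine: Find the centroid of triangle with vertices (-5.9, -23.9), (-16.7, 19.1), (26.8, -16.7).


Centroid = ((x_A+x_B+x_C)/3, (y_A+y_B+y_C)/3)
= (((-5.9)+(-16.7)+26.8)/3, ((-23.9)+19.1+(-16.7))/3)
= (1.4, -7.1667)

(1.4, -7.1667)


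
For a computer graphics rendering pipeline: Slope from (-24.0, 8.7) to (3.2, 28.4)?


slope = (y2-y1)/(x2-x1) = (28.4-8.7)/(3.2-(-24)) = 19.7/27.2 = 0.7243

0.7243


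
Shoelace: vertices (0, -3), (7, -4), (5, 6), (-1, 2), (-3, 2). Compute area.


Shoelace sum: (0*(-4) - 7*(-3)) + (7*6 - 5*(-4)) + (5*2 - (-1)*6) + ((-1)*2 - (-3)*2) + ((-3)*(-3) - 0*2)
= 112
Area = |112|/2 = 56

56


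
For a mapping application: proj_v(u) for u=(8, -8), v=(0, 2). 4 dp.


u.v = -16, |v| = sqrt(4) = 2
Scalar projection = u.v / |v| = -16 / sqrt(4) = -8

-8


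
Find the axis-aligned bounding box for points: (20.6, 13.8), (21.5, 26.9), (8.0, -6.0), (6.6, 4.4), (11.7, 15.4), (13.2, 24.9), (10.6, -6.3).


x range: [6.6, 21.5]
y range: [-6.3, 26.9]
Bounding box: (6.6,-6.3) to (21.5,26.9)

(6.6,-6.3) to (21.5,26.9)


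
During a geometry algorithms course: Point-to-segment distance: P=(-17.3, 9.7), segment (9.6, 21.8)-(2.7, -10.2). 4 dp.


Project P onto AB: t = 0.5345 (clamped to [0,1])
Closest point on segment: (5.9117, 4.695)
Distance: 23.7452

23.7452


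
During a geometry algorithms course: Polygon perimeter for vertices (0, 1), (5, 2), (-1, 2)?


Sides: (0, 1)->(5, 2): sqrt(26) = 5.09902, (5, 2)->(-1, 2): sqrt(36) = 6, (-1, 2)->(0, 1): sqrt(2) = 1.414214
Sum = 12.513234
Perimeter = 12.5132

12.5132


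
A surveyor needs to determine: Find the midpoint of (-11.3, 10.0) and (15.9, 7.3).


M = (((-11.3)+15.9)/2, (10+7.3)/2)
= (2.3, 8.65)

(2.3, 8.65)


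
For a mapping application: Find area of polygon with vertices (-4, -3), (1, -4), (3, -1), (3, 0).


Shoelace sum: ((-4)*(-4) - 1*(-3)) + (1*(-1) - 3*(-4)) + (3*0 - 3*(-1)) + (3*(-3) - (-4)*0)
= 24
Area = |24|/2 = 12

12


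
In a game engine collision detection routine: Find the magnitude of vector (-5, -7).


|u| = sqrt((-5)^2 + (-7)^2) = sqrt(74) = 8.6023

8.6023


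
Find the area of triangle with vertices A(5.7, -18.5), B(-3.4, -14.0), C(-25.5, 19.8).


Area = |x_A(y_B-y_C) + x_B(y_C-y_A) + x_C(y_A-y_B)|/2
= |(-192.66) + (-130.22) + 114.75|/2
= 208.13/2 = 104.065

104.065


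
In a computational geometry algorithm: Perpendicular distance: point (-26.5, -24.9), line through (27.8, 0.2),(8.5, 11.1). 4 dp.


|cross product| = 1076.3
|line direction| = sqrt(491.3) = 22.1653
Distance = 1076.3/sqrt(491.3) = 48.5579

48.5579


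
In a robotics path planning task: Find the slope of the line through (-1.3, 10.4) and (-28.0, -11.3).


slope = (y2-y1)/(x2-x1) = ((-11.3)-10.4)/((-28)-(-1.3)) = (-21.7)/(-26.7) = 0.8127

0.8127
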